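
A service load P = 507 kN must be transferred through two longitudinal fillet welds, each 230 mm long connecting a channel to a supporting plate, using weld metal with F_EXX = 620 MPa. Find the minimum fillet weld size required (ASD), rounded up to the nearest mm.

w = 9 mm

Total weld length L = 460 mm.
Required throat t_e = P × Ω / (0.6 F_EXX × L) = 507 × 2.0 / (0.6 × 620 × 460 × 10⁻³) = 5.926 mm.
Required leg w = t_e / 0.707 = 8.381 mm → use 9 mm.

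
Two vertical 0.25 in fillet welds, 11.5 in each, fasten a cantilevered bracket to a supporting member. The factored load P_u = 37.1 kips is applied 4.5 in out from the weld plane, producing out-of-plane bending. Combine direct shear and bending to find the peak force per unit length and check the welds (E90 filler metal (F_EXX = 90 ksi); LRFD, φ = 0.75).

L_w = 2 × 11.5 = 23 in; section modulus (unit throat) S = 2 × L²/6 = 44.08 in².
Direct shear f_v = P/L_w = 37.1/23 = 1.613 kip/in.
Moment M = P × e = 37.1 × 4.5 = 166.95 kip·in; bending f_b = M/S = 3.787 kip/in.
f_max = √(f_v² + f_b²) = √(1.613² + 3.787²) = 4.116 kip/in.
φr_n = 0.75 × 0.6 × 90 × (0.707 × 0.25) = 7.158 kip/in → adequate.

f_max ≈ 4.12 kip/in; adequate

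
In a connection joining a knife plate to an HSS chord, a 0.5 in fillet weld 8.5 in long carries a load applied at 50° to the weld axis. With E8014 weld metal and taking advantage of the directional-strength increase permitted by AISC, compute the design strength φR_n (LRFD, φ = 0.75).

φR_n ≈ 144 kips

E80XX → F_EXX = 80 ksi.
t_e = 0.707 × 0.5 = 0.3535 in; A_we = 0.3535 × 8.5 = 3.005 in².
Directional factor: 1.0 + 0.5 sin^1.5(50°) = 1.335.
F_nw = 0.6 × 80 × 1.335 = 64.09 ksi.
φR_n = 0.75 × 64.09 × 3.005 = 144.4 kips.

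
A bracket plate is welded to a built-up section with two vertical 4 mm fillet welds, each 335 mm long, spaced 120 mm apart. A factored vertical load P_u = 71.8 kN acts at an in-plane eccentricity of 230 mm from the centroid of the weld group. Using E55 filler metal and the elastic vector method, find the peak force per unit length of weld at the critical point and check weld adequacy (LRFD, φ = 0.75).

f_max ≈ 388 N/mm; adequate

E55XX → F_EXX = 550 MPa.
Total weld length L_w = 670 mm. Treat welds as unit-width lines.
Polar moment about centroid: J = 2[d³/12 + d(b/2)²] = 2[335³/12 + 335×60²] = 8678000 mm³.
Direct shear f_v = P/L_w = 71.8×10³ / 670 = 107.2 N/mm (vertical).
Torsion M = P·e = 71.8×10³ × 230 = 16514000 N·mm.
Critical point at (x, y) = (60, 167.5) from centroid. f_tx = M·y/J = 318.8 N/mm; f_ty = M·x/J = 114.2 N/mm.
Resultant f_max = √[f_tx² + (f_v + f_ty)²] = √[318.8² + (107.2 + 114.2)²] = 388.1 N/mm.
Capacity per unit length: φr_n = 0.75 × 0.6 × 550 × (0.707 × 4) = 699.9 N/mm.
388.1 ≤ 699.9 → adequate.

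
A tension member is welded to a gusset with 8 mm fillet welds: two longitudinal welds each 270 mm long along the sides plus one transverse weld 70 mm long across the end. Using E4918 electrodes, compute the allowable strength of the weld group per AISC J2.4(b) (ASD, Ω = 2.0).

R_n/Ω ≈ 507 kN

E49XX → F_EXX = 490 MPa.
t_e = 0.707 × 8 = 5.656 mm.
R_nwl = 0.6 × 490 × 5.656 × 540 × 10⁻³ = 897.9 kN (longitudinal, 2 welds).
R_nwt = 0.6 × 490 × 5.656 × 70 × 10⁻³ = 116.4 kN (transverse, base value).
(i) R_nwl + R_nwt = 1014 kN; (ii) 0.85 R_nwl + 1.5 R_nwt = 937.9 kN.
R_n = max = 1014 kN [governs: (i)]; R_n/Ω = 507.2 kN.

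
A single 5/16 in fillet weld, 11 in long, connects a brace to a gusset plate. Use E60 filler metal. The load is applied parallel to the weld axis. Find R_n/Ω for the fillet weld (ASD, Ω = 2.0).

E60XX → F_EXX = 60 ksi.
Effective throat t_e = 0.707 × 0.3125 = 0.2209 in.
Total length L = 11 in; A_we = 0.2209 × 11 = 2.43 in².
F_nw = 0.6 F_EXX = 0.6 × 60 = 36 ksi.
R_n = 36 × 2.43 = 87.49 kip; R_n/Ω = 87.49/2.0 = 43.75 kip.

R_n/Ω ≈ 43.7 kip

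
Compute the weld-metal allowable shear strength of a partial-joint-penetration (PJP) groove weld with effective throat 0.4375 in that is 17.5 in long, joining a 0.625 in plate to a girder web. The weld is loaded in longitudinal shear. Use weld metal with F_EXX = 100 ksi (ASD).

Effective throat (given) t_e = 0.4375 in.
A_we = 0.4375 × 17.5 = 7.656 in².
F_nw = 0.6 F_EXX = 60 ksi.
R_n/Ω = (60 × 7.656) / 2.0 = 229.7 kip.

R_n/Ω ≈ 230 kip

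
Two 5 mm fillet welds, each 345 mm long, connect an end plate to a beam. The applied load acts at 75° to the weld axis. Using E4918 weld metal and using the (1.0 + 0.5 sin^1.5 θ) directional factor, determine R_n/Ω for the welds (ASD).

R_n/Ω ≈ 529 kN

E49XX → F_EXX = 490 MPa.
t_e = 0.707 × 5 = 3.535 mm; A_we = 3.535 × 690 = 2439 mm².
Directional factor: 1.0 + 0.5 sin^1.5(75°) = 1.475.
F_nw = 0.6 × 490 × 1.475 = 433.6 MPa.
R_n/Ω = (433.6 × 2439) / 2.0 × 10⁻³ = 528.7 kN.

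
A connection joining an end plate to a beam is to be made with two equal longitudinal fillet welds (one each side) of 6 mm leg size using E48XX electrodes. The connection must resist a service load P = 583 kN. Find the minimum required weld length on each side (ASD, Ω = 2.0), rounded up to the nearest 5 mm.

L = 480 mm on each side

E48XX → F_EXX = 480 MPa.
Throat t_e = 0.707 × 6 = 4.242 mm.
r_n/Ω = (0.6 × 480 × 4.242) / 2.0 = 610.8 N/mm = 0.6108 kN/mm.
L_req = P / (r_n/Ω) = 583 / 0.6108 = 954.4 mm total.
Per side: 954.4 / 2 = 477.2 mm.
Round up → use L = 480 mm on each side.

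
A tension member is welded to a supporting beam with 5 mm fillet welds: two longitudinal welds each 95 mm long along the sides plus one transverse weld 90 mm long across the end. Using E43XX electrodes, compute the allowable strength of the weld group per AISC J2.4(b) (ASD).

E43XX → F_EXX = 430 MPa.
t_e = 0.707 × 5 = 3.535 mm.
R_nwl = 0.6 × 430 × 3.535 × 190 × 10⁻³ = 173.3 kN (longitudinal, 2 welds).
R_nwt = 0.6 × 430 × 3.535 × 90 × 10⁻³ = 82.08 kN (transverse, base value).
(i) R_nwl + R_nwt = 255.4 kN; (ii) 0.85 R_nwl + 1.5 R_nwt = 270.4 kN.
R_n = max = 270.4 kN [governs: (ii)]; R_n/Ω = 135.2 kN.

R_n/Ω ≈ 135 kN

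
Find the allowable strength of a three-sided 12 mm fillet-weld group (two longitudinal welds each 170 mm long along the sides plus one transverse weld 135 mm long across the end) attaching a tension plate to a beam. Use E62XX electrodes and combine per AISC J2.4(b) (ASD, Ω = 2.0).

E62XX → F_EXX = 620 MPa.
t_e = 0.707 × 12 = 8.484 mm.
R_nwl = 0.6 × 620 × 8.484 × 340 × 10⁻³ = 1073 kN (longitudinal, 2 welds).
R_nwt = 0.6 × 620 × 8.484 × 135 × 10⁻³ = 426.1 kN (transverse, base value).
(i) R_nwl + R_nwt = 1499 kN; (ii) 0.85 R_nwl + 1.5 R_nwt = 1551 kN.
R_n = max = 1551 kN [governs: (ii)]; R_n/Ω = 775.6 kN.

R_n/Ω ≈ 776 kN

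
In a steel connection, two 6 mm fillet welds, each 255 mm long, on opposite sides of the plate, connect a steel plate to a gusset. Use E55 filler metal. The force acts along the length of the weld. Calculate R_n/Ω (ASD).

R_n/Ω ≈ 357 kN

E55XX → F_EXX = 550 MPa.
Effective throat t_e = 0.707 × 6 = 4.242 mm.
Total length L = 510 mm; A_we = 4.242 × 510 = 2163 mm².
F_nw = 0.6 F_EXX = 0.6 × 550 = 330 MPa.
R_n = 330 × 2163 × 10⁻³ = 713.9 kN; R_n/Ω = 713.9/2.0 = 357 kN.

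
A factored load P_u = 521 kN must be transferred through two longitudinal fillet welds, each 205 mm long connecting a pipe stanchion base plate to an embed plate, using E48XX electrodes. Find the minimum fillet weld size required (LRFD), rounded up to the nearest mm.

w = 9 mm

E48XX → F_EXX = 480 MPa.
Total weld length L = 410 mm.
Required throat t_e = P_u / (φ × 0.6 F_EXX × L) = 521 / (0.75 × 0.6 × 480 × 410 × 10⁻³) = 5.883 mm.
Required leg w = t_e / 0.707 = 8.321 mm → use 9 mm.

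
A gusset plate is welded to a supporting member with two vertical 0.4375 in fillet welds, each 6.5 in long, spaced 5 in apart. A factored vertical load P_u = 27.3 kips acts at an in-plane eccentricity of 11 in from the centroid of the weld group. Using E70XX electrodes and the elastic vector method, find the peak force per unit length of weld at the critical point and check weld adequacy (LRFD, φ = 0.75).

f_max ≈ 11.1 kip/in; NOT adequate

E70XX → F_EXX = 70 ksi.
Total weld length L_w = 13 in. Treat welds as unit-width lines.
Polar moment about centroid: J = 2[d³/12 + d(b/2)²] = 2[6.5³/12 + 6.5×2.5²] = 127 in³.
Direct shear f_v = P/L_w = 27.3 / 13 = 2.1 kip/in (vertical).
Torsion M = P·e = 27.3 × 11 = 300.3 kip·in.
Critical point at (x, y) = (2.5, 3.25) from centroid. f_tx = M·y/J = 7.684 kip/in; f_ty = M·x/J = 5.91 kip/in.
Resultant f_max = √[f_tx² + (f_v + f_ty)²] = √[7.684² + (2.1 + 5.91)²] = 11.1 kip/in.
Capacity per unit length: φr_n = 0.75 × 0.6 × 70 × (0.707 × 0.4375) = 9.743 kip/in.
11.1 > 9.743 → NOT adequate.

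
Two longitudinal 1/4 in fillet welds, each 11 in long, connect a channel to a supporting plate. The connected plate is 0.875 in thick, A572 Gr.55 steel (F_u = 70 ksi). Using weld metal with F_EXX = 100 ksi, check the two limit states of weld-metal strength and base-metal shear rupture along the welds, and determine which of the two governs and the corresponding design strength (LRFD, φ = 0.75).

t_e = 0.707 × 0.25 = 0.1767 in; L = 22 in.
Weld metal: φR_n = 0.75 × 0.6 × 100 × 0.1767 × 22 = 175 kip.
Base metal (shear rupture): φR_n = 0.75 × 0.6 × 70 × 0.875 × 22 = 606.4 kip.
Governing: weld metal.

φR_n ≈ 175 kip (weld metal governs)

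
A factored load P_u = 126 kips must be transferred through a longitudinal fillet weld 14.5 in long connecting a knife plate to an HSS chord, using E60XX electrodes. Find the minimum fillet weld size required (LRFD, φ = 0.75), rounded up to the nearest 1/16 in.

E60XX → F_EXX = 60 ksi.
Total weld length L = 14.5 in.
Required throat t_e = P_u / (φ × 0.6 F_EXX × L) = 126 / (0.75 × 0.6 × 60 × 14.5) = 0.3218 in.
Required leg w = t_e / 0.707 = 0.4552 in → use 1/2 in.

w = 1/2 in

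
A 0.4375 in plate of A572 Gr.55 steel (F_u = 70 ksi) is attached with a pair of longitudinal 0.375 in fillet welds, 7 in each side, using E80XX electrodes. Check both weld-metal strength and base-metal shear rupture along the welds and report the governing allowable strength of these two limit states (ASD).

E80XX → F_EXX = 80 ksi.
t_e = 0.707 × 0.375 = 0.2651 in; L = 14 in.
Weld metal: R_n/Ω = (1/2.0) × 0.6 × 80 × 0.2651 × 14 = 89.08 kips.
Base metal (shear rupture): R_n/Ω = (1/2.0) × 0.6 × 70 × 0.4375 × 14 = 128.6 kips.
Governing: weld metal.

R_n/Ω ≈ 89.1 kips (weld metal governs)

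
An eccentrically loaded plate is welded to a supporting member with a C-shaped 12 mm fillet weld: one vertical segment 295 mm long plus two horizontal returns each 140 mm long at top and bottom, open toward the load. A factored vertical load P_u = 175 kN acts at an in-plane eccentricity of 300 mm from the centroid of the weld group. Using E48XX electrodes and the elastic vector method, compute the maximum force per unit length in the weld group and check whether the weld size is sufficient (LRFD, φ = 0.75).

E48XX → F_EXX = 480 MPa.
Total weld length L_w = 575 mm. Treat welds as unit-width lines.
Centroid: x̄ = 2×140×70 / 575 = 34.09 mm from the vertical weld.
Polar moment about centroid: J = I_x + I_y = [295³/12 + 2×140×147.5²] + [295×34.09² + 2(140³/12 + 140×35.91²)] = 9392000 mm³.
Direct shear f_v = P/L_w = 175×10³ / 575 = 304.3 N/mm (vertical).
Torsion M = P·e = 175×10³ × 300 = 52500000 N·mm.
Critical point at (x, y) = (105.9, 147.5) from centroid. f_tx = M·y/J = 824.5 N/mm; f_ty = M·x/J = 592 N/mm.
Resultant f_max = √[f_tx² + (f_v + f_ty)²] = √[824.5² + (304.3 + 592)²] = 1218 N/mm.
Capacity per unit length: φr_n = 0.75 × 0.6 × 480 × (0.707 × 12) = 1833 N/mm.
1218 ≤ 1833 → adequate.

f_max ≈ 1220 N/mm; adequate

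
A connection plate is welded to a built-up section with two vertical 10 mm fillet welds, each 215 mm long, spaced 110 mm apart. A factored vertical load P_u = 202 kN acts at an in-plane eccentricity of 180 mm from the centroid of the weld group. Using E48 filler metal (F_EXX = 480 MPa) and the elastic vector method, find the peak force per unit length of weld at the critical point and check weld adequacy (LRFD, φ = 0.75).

Total weld length L_w = 430 mm. Treat welds as unit-width lines.
Polar moment about centroid: J = 2[d³/12 + d(b/2)²] = 2[215³/12 + 215×55²] = 2957000 mm³.
Direct shear f_v = P/L_w = 202×10³ / 430 = 469.8 N/mm (vertical).
Torsion M = P·e = 202×10³ × 180 = 36360000 N·mm.
Critical point at (x, y) = (55, 107.5) from centroid. f_tx = M·y/J = 1322 N/mm; f_ty = M·x/J = 676.3 N/mm.
Resultant f_max = √[f_tx² + (f_v + f_ty)²] = √[1322² + (469.8 + 676.3)²] = 1749 N/mm.
Capacity per unit length: φr_n = 0.75 × 0.6 × 480 × (0.707 × 10) = 1527 N/mm.
1749 > 1527 → NOT adequate.

f_max ≈ 1750 N/mm; NOT adequate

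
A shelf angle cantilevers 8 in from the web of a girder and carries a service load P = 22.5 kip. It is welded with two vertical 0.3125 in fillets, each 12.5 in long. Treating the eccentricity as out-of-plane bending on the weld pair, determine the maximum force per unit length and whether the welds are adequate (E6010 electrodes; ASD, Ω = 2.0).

E60XX → F_EXX = 60 ksi.
L_w = 2 × 12.5 = 25 in; section modulus (unit throat) S = 2 × L²/6 = 52.08 in².
Direct shear f_v = P/L_w = 22.5/25 = 0.9 kip/in.
Moment M = P × e = 22.5 × 8 = 180 kip·in; bending f_b = M/S = 3.456 kip/in.
f_max = √(f_v² + f_b²) = √(0.9² + 3.456²) = 3.571 kip/in.
r_n/Ω = (1/2.0) × 0.6 × 60 × (0.707 × 0.3125) = 3.977 kip/in → adequate.

f_max ≈ 3.57 kip/in; adequate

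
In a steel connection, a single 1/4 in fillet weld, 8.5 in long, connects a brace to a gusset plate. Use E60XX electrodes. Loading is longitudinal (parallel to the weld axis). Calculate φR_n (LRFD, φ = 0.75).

E60XX → F_EXX = 60 ksi.
Effective throat t_e = 0.707 × 0.25 = 0.1767 in.
Total length L = 8.5 in; A_we = 0.1767 × 8.5 = 1.502 in².
F_nw = 0.6 F_EXX = 0.6 × 60 = 36 ksi.
φR_n = 0.75 × 36 × 1.502 = 40.56 kips.

φR_n ≈ 40.6 kips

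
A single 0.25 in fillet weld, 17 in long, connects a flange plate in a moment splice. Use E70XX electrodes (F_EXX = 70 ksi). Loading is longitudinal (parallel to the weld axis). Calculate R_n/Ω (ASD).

R_n/Ω ≈ 63.1 kips

Effective throat t_e = 0.707 × 0.25 = 0.1767 in.
Total length L = 17 in; A_we = 0.1767 × 17 = 3.005 in².
F_nw = 0.6 F_EXX = 0.6 × 70 = 42 ksi.
R_n = 42 × 3.005 = 126.2 kips; R_n/Ω = 126.2/2.0 = 63.1 kips.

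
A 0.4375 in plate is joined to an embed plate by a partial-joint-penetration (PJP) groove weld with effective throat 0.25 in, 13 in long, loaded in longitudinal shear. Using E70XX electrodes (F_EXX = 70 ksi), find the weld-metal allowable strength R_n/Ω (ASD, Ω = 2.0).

R_n/Ω ≈ 68.2 kips

Effective throat (given) t_e = 0.25 in.
A_we = 0.25 × 13 = 3.25 in².
F_nw = 0.6 F_EXX = 42 ksi.
R_n/Ω = (42 × 3.25) / 2.0 = 68.25 kips.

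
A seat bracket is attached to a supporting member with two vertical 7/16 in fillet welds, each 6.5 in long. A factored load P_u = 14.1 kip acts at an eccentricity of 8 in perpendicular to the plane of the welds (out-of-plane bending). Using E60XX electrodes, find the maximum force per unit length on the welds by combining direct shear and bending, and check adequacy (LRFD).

f_max ≈ 8.08 kip/in; adequate

E60XX → F_EXX = 60 ksi.
L_w = 2 × 6.5 = 13 in; section modulus (unit throat) S = 2 × L²/6 = 14.08 in².
Direct shear f_v = P/L_w = 14.1/13 = 1.085 kip/in.
Moment M = P × e = 14.1 × 8 = 112.8 kip·in; bending f_b = M/S = 8.009 kip/in.
f_max = √(f_v² + f_b²) = √(1.085² + 8.009²) = 8.083 kip/in.
φr_n = 0.75 × 0.6 × 60 × (0.707 × 0.4375) = 8.351 kip/in → adequate.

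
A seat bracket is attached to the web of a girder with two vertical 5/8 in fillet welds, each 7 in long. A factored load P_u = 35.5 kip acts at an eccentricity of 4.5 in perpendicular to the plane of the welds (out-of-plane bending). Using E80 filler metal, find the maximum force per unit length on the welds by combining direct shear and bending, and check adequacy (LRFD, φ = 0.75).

E80XX → F_EXX = 80 ksi.
L_w = 2 × 7 = 14 in; section modulus (unit throat) S = 2 × L²/6 = 16.33 in².
Direct shear f_v = P/L_w = 35.5/14 = 2.536 kip/in.
Moment M = P × e = 35.5 × 4.5 = 159.75 kip·in; bending f_b = M/S = 9.781 kip/in.
f_max = √(f_v² + f_b²) = √(2.536² + 9.781²) = 10.1 kip/in.
φr_n = 0.75 × 0.6 × 80 × (0.707 × 0.625) = 15.91 kip/in → adequate.

f_max ≈ 10.1 kip/in; adequate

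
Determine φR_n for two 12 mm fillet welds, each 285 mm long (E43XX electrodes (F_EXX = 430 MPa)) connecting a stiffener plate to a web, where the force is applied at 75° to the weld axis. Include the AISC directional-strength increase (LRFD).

t_e = 0.707 × 12 = 8.484 mm; A_we = 8.484 × 570 = 4836 mm².
Directional factor: 1.0 + 0.5 sin^1.5(75°) = 1.475.
F_nw = 0.6 × 430 × 1.475 = 380.5 MPa.
φR_n = 0.75 × 380.5 × 4836 × 10⁻³ = 1380 kN.

φR_n ≈ 1380 kN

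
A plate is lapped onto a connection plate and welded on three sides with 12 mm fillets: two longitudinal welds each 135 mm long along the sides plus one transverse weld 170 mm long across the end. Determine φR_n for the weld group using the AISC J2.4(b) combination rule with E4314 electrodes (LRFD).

E43XX → F_EXX = 430 MPa.
t_e = 0.707 × 12 = 8.484 mm.
R_nwl = 0.6 × 430 × 8.484 × 270 × 10⁻³ = 591 kN (longitudinal, 2 welds).
R_nwt = 0.6 × 430 × 8.484 × 170 × 10⁻³ = 372.1 kN (transverse, base value).
(i) R_nwl + R_nwt = 963.1 kN; (ii) 0.85 R_nwl + 1.5 R_nwt = 1061 kN.
R_n = max = 1061 kN [governs: (ii)]; φR_n = 795.4 kN.

φR_n ≈ 795 kN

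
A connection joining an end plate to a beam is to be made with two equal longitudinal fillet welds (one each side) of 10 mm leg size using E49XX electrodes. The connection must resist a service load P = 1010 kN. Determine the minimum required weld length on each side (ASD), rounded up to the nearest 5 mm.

L = 490 mm on each side

E49XX → F_EXX = 490 MPa.
Throat t_e = 0.707 × 10 = 7.07 mm.
r_n/Ω = (0.6 × 490 × 7.07) / 2.0 = 1039 N/mm = 1.039 kN/mm.
L_req = P / (r_n/Ω) = 1010 / 1.039 = 971.8 mm total.
Per side: 971.8 / 2 = 485.9 mm.
Round up → use L = 490 mm on each side.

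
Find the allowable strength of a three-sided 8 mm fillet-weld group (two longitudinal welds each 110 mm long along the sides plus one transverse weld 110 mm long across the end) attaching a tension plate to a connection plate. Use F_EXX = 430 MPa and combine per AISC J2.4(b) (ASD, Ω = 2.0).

t_e = 0.707 × 8 = 5.656 mm.
R_nwl = 0.6 × 430 × 5.656 × 220 × 10⁻³ = 321 kN (longitudinal, 2 welds).
R_nwt = 0.6 × 430 × 5.656 × 110 × 10⁻³ = 160.5 kN (transverse, base value).
(i) R_nwl + R_nwt = 481.6 kN; (ii) 0.85 R_nwl + 1.5 R_nwt = 513.7 kN.
R_n = max = 513.7 kN [governs: (ii)]; R_n/Ω = 256.8 kN.

R_n/Ω ≈ 257 kN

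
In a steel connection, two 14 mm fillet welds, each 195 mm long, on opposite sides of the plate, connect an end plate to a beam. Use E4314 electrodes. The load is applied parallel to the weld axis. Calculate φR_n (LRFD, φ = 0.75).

E43XX → F_EXX = 430 MPa.
Effective throat t_e = 0.707 × 14 = 9.898 mm.
Total length L = 390 mm; A_we = 9.898 × 390 = 3860 mm².
F_nw = 0.6 F_EXX = 0.6 × 430 = 258 MPa.
φR_n = 0.75 × 258 × 3860 × 10⁻³ = 747 kN.

φR_n ≈ 747 kN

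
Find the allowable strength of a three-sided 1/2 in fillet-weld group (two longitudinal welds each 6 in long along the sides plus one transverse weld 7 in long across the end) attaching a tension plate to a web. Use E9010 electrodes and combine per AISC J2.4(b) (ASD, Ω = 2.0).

E90XX → F_EXX = 90 ksi.
t_e = 0.707 × 0.5 = 0.3535 in.
R_nwl = 0.6 × 90 × 0.3535 × 12 = 229.1 kip (longitudinal, 2 welds).
R_nwt = 0.6 × 90 × 0.3535 × 7 = 133.6 kip (transverse, base value).
(i) R_nwl + R_nwt = 362.7 kip; (ii) 0.85 R_nwl + 1.5 R_nwt = 395.1 kip.
R_n = max = 395.1 kip [governs: (ii)]; R_n/Ω = 197.6 kip.

R_n/Ω ≈ 198 kip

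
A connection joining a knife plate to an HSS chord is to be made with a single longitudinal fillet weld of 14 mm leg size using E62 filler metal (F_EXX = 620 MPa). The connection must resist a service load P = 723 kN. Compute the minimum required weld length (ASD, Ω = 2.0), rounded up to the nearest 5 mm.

Throat t_e = 0.707 × 14 = 9.898 mm.
r_n/Ω = (0.6 × 620 × 9.898) / 2.0 = 1841 N/mm = 1.841 kN/mm.
L_req = P / (r_n/Ω) = 723 / 1.841 = 392.7 mm total.
Round up → use L = 395 mm.

L = 395 mm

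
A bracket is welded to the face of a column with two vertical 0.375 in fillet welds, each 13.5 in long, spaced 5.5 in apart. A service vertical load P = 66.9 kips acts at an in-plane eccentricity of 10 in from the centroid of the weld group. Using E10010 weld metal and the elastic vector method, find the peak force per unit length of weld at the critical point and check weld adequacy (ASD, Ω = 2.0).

f_max ≈ 9.17 kip/in; NOT adequate

E100XX → F_EXX = 100 ksi.
Total weld length L_w = 27 in. Treat welds as unit-width lines.
Polar moment about centroid: J = 2[d³/12 + d(b/2)²] = 2[13.5³/12 + 13.5×2.75²] = 614.2 in³.
Direct shear f_v = P/L_w = 66.9 / 27 = 2.478 kip/in (vertical).
Torsion M = P·e = 66.9 × 10 = 669 kip·in.
Critical point at (x, y) = (2.75, 6.75) from centroid. f_tx = M·y/J = 7.352 kip/in; f_ty = M·x/J = 2.995 kip/in.
Resultant f_max = √[f_tx² + (f_v + f_ty)²] = √[7.352² + (2.478 + 2.995)²] = 9.165 kip/in.
Capacity per unit length: r_n/Ω = (1/2.0) × 0.6 × 100 × (0.707 × 0.375) = 7.954 kip/in.
9.165 > 7.954 → NOT adequate.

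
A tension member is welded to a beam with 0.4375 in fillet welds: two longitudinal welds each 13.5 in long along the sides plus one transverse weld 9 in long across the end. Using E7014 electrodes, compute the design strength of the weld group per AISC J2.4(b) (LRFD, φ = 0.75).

E70XX → F_EXX = 70 ksi.
t_e = 0.707 × 0.4375 = 0.3093 in.
R_nwl = 0.6 × 70 × 0.3093 × 27 = 350.8 kip (longitudinal, 2 welds).
R_nwt = 0.6 × 70 × 0.3093 × 9 = 116.9 kip (transverse, base value).
(i) R_nwl + R_nwt = 467.7 kip; (ii) 0.85 R_nwl + 1.5 R_nwt = 473.5 kip.
R_n = max = 473.5 kip [governs: (ii)]; φR_n = 355.1 kip.

φR_n ≈ 355 kip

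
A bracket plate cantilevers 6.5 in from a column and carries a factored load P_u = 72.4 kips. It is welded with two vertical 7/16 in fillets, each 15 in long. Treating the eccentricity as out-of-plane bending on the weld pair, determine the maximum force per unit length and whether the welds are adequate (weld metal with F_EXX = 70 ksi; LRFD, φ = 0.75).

L_w = 2 × 15 = 30 in; section modulus (unit throat) S = 2 × L²/6 = 75 in².
Direct shear f_v = P/L_w = 72.4/30 = 2.413 kip/in.
Moment M = P × e = 72.4 × 6.5 = 470.6 kip·in; bending f_b = M/S = 6.275 kip/in.
f_max = √(f_v² + f_b²) = √(2.413² + 6.275²) = 6.723 kip/in.
φr_n = 0.75 × 0.6 × 70 × (0.707 × 0.4375) = 9.743 kip/in → adequate.

f_max ≈ 6.72 kip/in; adequate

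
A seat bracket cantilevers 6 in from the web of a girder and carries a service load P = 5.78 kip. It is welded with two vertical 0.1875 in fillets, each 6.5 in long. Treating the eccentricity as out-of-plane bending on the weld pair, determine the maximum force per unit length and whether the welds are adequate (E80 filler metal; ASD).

E80XX → F_EXX = 80 ksi.
L_w = 2 × 6.5 = 13 in; section modulus (unit throat) S = 2 × L²/6 = 14.08 in².
Direct shear f_v = P/L_w = 5.78/13 = 0.4446 kip/in.
Moment M = P × e = 5.78 × 6 = 34.68 kip·in; bending f_b = M/S = 2.462 kip/in.
f_max = √(f_v² + f_b²) = √(0.4446² + 2.462²) = 2.502 kip/in.
r_n/Ω = (1/2.0) × 0.6 × 80 × (0.707 × 0.1875) = 3.181 kip/in → adequate.

f_max ≈ 2.5 kip/in; adequate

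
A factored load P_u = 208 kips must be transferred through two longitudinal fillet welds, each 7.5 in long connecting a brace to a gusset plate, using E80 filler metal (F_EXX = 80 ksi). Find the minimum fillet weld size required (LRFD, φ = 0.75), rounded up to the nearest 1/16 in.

w = 9/16 in

Total weld length L = 15 in.
Required throat t_e = P_u / (φ × 0.6 F_EXX × L) = 208 / (0.75 × 0.6 × 80 × 15) = 0.3852 in.
Required leg w = t_e / 0.707 = 0.5448 in → use 9/16 in.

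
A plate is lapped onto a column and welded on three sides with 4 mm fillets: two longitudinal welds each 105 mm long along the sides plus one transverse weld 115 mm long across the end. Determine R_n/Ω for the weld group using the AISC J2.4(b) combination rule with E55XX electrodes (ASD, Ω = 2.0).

E55XX → F_EXX = 550 MPa.
t_e = 0.707 × 4 = 2.828 mm.
R_nwl = 0.6 × 550 × 2.828 × 210 × 10⁻³ = 196 kN (longitudinal, 2 welds).
R_nwt = 0.6 × 550 × 2.828 × 115 × 10⁻³ = 107.3 kN (transverse, base value).
(i) R_nwl + R_nwt = 303.3 kN; (ii) 0.85 R_nwl + 1.5 R_nwt = 327.6 kN.
R_n = max = 327.6 kN [governs: (ii)]; R_n/Ω = 163.8 kN.

R_n/Ω ≈ 164 kN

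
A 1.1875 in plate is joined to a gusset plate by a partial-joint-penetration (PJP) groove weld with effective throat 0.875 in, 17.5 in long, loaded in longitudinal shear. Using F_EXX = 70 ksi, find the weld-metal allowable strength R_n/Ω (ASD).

Effective throat (given) t_e = 0.875 in.
A_we = 0.875 × 17.5 = 15.31 in².
F_nw = 0.6 F_EXX = 42 ksi.
R_n/Ω = (42 × 15.31) / 2.0 = 321.6 kip.

R_n/Ω ≈ 322 kip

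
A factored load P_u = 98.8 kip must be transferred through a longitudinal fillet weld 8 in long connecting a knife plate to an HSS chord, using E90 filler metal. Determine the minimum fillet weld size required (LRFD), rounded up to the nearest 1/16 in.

w = 7/16 in

E90XX → F_EXX = 90 ksi.
Total weld length L = 8 in.
Required throat t_e = P_u / (φ × 0.6 F_EXX × L) = 98.8 / (0.75 × 0.6 × 90 × 8) = 0.3049 in.
Required leg w = t_e / 0.707 = 0.4313 in → use 7/16 in.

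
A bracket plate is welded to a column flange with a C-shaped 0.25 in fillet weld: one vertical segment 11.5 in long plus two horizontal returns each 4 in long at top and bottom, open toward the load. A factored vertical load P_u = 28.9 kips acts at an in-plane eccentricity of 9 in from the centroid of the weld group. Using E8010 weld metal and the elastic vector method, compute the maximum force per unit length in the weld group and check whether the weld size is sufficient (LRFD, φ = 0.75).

E80XX → F_EXX = 80 ksi.
Total weld length L_w = 19.5 in. Treat welds as unit-width lines.
Centroid: x̄ = 2×4×2 / 19.5 = 0.8205 in from the vertical weld.
Polar moment about centroid: J = I_x + I_y = [11.5³/12 + 2×4×5.75²] + [11.5×0.8205² + 2(4³/12 + 4×1.179²)] = 420.8 in³.
Direct shear f_v = P/L_w = 28.9 / 19.5 = 1.482 kip/in (vertical).
Torsion M = P·e = 28.9 × 9 = 260.1 kip·in.
Critical point at (x, y) = (3.179, 5.75) from centroid. f_tx = M·y/J = 3.554 kip/in; f_ty = M·x/J = 1.965 kip/in.
Resultant f_max = √[f_tx² + (f_v + f_ty)²] = √[3.554² + (1.482 + 1.965)²] = 4.952 kip/in.
Capacity per unit length: φr_n = 0.75 × 0.6 × 80 × (0.707 × 0.25) = 6.363 kip/in.
4.952 ≤ 6.363 → adequate.

f_max ≈ 4.95 kip/in; adequate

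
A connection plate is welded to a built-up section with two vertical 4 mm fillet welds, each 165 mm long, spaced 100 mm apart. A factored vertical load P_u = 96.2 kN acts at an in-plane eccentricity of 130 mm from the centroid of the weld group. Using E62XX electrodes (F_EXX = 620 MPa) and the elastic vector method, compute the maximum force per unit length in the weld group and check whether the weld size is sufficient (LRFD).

f_max ≈ 951 N/mm; NOT adequate

Total weld length L_w = 330 mm. Treat welds as unit-width lines.
Polar moment about centroid: J = 2[d³/12 + d(b/2)²] = 2[165³/12 + 165×50²] = 1574000 mm³.
Direct shear f_v = P/L_w = 96.2×10³ / 330 = 291.5 N/mm (vertical).
Torsion M = P·e = 96.2×10³ × 130 = 12506000 N·mm.
Critical point at (x, y) = (50, 82.5) from centroid. f_tx = M·y/J = 655.6 N/mm; f_ty = M·x/J = 397.3 N/mm.
Resultant f_max = √[f_tx² + (f_v + f_ty)²] = √[655.6² + (291.5 + 397.3)²] = 951 N/mm.
Capacity per unit length: φr_n = 0.75 × 0.6 × 620 × (0.707 × 4) = 789 N/mm.
951 > 789 → NOT adequate.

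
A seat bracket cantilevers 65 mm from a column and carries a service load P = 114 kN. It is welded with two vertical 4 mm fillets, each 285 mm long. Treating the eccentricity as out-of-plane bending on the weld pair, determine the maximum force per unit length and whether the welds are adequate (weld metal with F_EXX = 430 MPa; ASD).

f_max ≈ 339 N/mm; adequate

L_w = 2 × 285 = 570 mm; section modulus (unit throat) S = 2 × L²/6 = 27080 mm².
Direct shear f_v = P/L_w = 114×10³/570 = 200 N/mm.
Moment M = P × e = 114×10³ × 65 = 7410000 N·mm; bending f_b = M/S = 273.7 N/mm.
f_max = √(f_v² + f_b²) = √(200² + 273.7²) = 339 N/mm.
r_n/Ω = (1/2.0) × 0.6 × 430 × (0.707 × 4) = 364.8 N/mm → adequate.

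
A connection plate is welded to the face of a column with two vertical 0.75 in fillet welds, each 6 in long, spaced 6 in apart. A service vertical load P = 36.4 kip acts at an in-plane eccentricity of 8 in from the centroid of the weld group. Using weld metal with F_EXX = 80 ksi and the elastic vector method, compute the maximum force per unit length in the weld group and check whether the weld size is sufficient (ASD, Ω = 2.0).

f_max ≈ 10.9 kip/in; adequate

Total weld length L_w = 12 in. Treat welds as unit-width lines.
Polar moment about centroid: J = 2[d³/12 + d(b/2)²] = 2[6³/12 + 6×3²] = 144 in³.
Direct shear f_v = P/L_w = 36.4 / 12 = 3.033 kip/in (vertical).
Torsion M = P·e = 36.4 × 8 = 291.2 kip·in.
Critical point at (x, y) = (3, 3) from centroid. f_tx = M·y/J = 6.067 kip/in; f_ty = M·x/J = 6.067 kip/in.
Resultant f_max = √[f_tx² + (f_v + f_ty)²] = √[6.067² + (3.033 + 6.067)²] = 10.94 kip/in.
Capacity per unit length: r_n/Ω = (1/2.0) × 0.6 × 80 × (0.707 × 0.75) = 12.73 kip/in.
10.94 ≤ 12.73 → adequate.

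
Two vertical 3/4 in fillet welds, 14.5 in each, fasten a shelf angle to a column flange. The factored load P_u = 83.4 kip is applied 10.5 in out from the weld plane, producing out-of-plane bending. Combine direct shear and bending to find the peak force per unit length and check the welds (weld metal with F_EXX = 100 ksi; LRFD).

f_max ≈ 12.8 kip/in; adequate

L_w = 2 × 14.5 = 29 in; section modulus (unit throat) S = 2 × L²/6 = 70.08 in².
Direct shear f_v = P/L_w = 83.4/29 = 2.876 kip/in.
Moment M = P × e = 83.4 × 10.5 = 875.7 kip·in; bending f_b = M/S = 12.5 kip/in.
f_max = √(f_v² + f_b²) = √(2.876² + 12.5²) = 12.82 kip/in.
φr_n = 0.75 × 0.6 × 100 × (0.707 × 0.75) = 23.86 kip/in → adequate.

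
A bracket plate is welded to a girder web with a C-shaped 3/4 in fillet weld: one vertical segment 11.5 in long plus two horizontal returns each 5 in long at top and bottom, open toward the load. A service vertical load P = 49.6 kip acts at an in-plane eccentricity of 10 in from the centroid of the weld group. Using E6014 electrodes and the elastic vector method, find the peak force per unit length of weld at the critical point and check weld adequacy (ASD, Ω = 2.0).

E60XX → F_EXX = 60 ksi.
Total weld length L_w = 21.5 in. Treat welds as unit-width lines.
Centroid: x̄ = 2×5×2.5 / 21.5 = 1.163 in from the vertical weld.
Polar moment about centroid: J = I_x + I_y = [11.5³/12 + 2×5×5.75²] + [11.5×1.163² + 2(5³/12 + 5×1.337²)] = 511.6 in³.
Direct shear f_v = P/L_w = 49.6 / 21.5 = 2.307 kip/in (vertical).
Torsion M = P·e = 49.6 × 10 = 496 kip·in.
Critical point at (x, y) = (3.837, 5.75) from centroid. f_tx = M·y/J = 5.574 kip/in; f_ty = M·x/J = 3.72 kip/in.
Resultant f_max = √[f_tx² + (f_v + f_ty)²] = √[5.574² + (2.307 + 3.72)²] = 8.21 kip/in.
Capacity per unit length: r_n/Ω = (1/2.0) × 0.6 × 60 × (0.707 × 0.75) = 9.544 kip/in.
8.21 ≤ 9.544 → adequate.

f_max ≈ 8.21 kip/in; adequate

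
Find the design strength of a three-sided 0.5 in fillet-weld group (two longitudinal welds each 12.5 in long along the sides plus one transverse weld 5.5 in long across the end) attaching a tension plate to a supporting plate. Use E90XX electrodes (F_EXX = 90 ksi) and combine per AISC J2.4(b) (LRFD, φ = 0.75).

t_e = 0.707 × 0.5 = 0.3535 in.
R_nwl = 0.6 × 90 × 0.3535 × 25 = 477.2 kip (longitudinal, 2 welds).
R_nwt = 0.6 × 90 × 0.3535 × 5.5 = 105 kip (transverse, base value).
(i) R_nwl + R_nwt = 582.2 kip; (ii) 0.85 R_nwl + 1.5 R_nwt = 563.1 kip.
R_n = max = 582.2 kip [governs: (i)]; φR_n = 436.7 kip.

φR_n ≈ 437 kip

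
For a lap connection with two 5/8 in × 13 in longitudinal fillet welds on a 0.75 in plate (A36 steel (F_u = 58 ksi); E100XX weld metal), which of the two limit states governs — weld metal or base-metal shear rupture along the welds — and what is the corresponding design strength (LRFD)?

E100XX → F_EXX = 100 ksi.
t_e = 0.707 × 0.625 = 0.4419 in; L = 26 in.
Weld metal: φR_n = 0.75 × 0.6 × 100 × 0.4419 × 26 = 517 kip.
Base metal (shear rupture): φR_n = 0.75 × 0.6 × 58 × 0.75 × 26 = 508.9 kip.
Governing: base-metal shear rupture.

φR_n ≈ 509 kip (base-metal shear rupture governs)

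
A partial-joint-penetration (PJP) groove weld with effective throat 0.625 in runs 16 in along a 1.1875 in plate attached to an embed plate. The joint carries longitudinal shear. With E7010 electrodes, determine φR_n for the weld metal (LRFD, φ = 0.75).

φR_n ≈ 315 kips

E70XX → F_EXX = 70 ksi.
Effective throat (given) t_e = 0.625 in.
A_we = 0.625 × 16 = 10 in².
F_nw = 0.6 F_EXX = 42 ksi.
φR_n = 0.75 × 42 × 10 = 315 kips.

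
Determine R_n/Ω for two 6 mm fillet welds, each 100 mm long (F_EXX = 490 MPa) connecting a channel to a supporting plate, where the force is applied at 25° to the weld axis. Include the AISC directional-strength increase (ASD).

t_e = 0.707 × 6 = 4.242 mm; A_we = 4.242 × 200 = 848.4 mm².
Directional factor: 1.0 + 0.5 sin^1.5(25°) = 1.137.
F_nw = 0.6 × 490 × 1.137 = 334.4 MPa.
R_n/Ω = (334.4 × 848.4) / 2.0 × 10⁻³ = 141.8 kN.

R_n/Ω ≈ 142 kN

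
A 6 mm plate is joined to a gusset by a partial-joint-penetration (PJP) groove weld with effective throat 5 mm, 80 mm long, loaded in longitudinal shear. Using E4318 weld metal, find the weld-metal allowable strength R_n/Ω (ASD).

R_n/Ω ≈ 51.6 kN

E43XX → F_EXX = 430 MPa.
Effective throat (given) t_e = 5 mm.
A_we = 5 × 80 = 400 mm².
F_nw = 0.6 F_EXX = 258 MPa.
R_n/Ω = (258 × 400) / 2.0 × 10⁻³ = 51.6 kN.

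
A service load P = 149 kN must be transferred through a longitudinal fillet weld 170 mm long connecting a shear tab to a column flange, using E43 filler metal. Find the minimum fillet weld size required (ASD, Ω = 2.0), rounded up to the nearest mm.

w = 10 mm

E43XX → F_EXX = 430 MPa.
Total weld length L = 170 mm.
Required throat t_e = P × Ω / (0.6 F_EXX × L) = 149 × 2.0 / (0.6 × 430 × 170 × 10⁻³) = 6.794 mm.
Required leg w = t_e / 0.707 = 9.61 mm → use 10 mm.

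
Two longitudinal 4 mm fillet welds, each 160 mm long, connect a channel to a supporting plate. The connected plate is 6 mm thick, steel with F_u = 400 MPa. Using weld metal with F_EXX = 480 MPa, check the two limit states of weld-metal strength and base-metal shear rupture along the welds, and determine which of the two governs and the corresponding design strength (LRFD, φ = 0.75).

φR_n ≈ 195 kN (weld metal governs)

t_e = 0.707 × 4 = 2.828 mm; L = 320 mm.
Weld metal: φR_n = 0.75 × 0.6 × 480 × 2.828 × 320 × 10⁻³ = 195.5 kN.
Base metal (shear rupture): φR_n = 0.75 × 0.6 × 400 × 6 × 320 × 10⁻³ = 345.6 kN.
Governing: weld metal.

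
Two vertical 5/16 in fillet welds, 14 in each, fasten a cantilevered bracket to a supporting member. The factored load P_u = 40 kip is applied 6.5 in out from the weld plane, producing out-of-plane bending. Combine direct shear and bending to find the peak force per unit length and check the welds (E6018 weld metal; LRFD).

f_max ≈ 4.23 kip/in; adequate

E60XX → F_EXX = 60 ksi.
L_w = 2 × 14 = 28 in; section modulus (unit throat) S = 2 × L²/6 = 65.33 in².
Direct shear f_v = P/L_w = 40/28 = 1.429 kip/in.
Moment M = P × e = 40 × 6.5 = 260 kip·in; bending f_b = M/S = 3.98 kip/in.
f_max = √(f_v² + f_b²) = √(1.429² + 3.98²) = 4.228 kip/in.
φr_n = 0.75 × 0.6 × 60 × (0.707 × 0.3125) = 5.965 kip/in → adequate.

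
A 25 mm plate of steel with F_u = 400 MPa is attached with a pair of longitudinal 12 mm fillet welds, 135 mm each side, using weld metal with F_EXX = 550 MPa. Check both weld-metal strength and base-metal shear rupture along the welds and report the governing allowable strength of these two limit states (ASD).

R_n/Ω ≈ 378 kN (weld metal governs)

t_e = 0.707 × 12 = 8.484 mm; L = 270 mm.
Weld metal: R_n/Ω = (1/2.0) × 0.6 × 550 × 8.484 × 270 × 10⁻³ = 378 kN.
Base metal (shear rupture): R_n/Ω = (1/2.0) × 0.6 × 400 × 25 × 270 × 10⁻³ = 810 kN.
Governing: weld metal.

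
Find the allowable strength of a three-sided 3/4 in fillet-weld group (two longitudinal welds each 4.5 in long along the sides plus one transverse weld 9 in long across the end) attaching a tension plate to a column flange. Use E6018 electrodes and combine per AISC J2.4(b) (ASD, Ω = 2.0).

R_n/Ω ≈ 202 kips

E60XX → F_EXX = 60 ksi.
t_e = 0.707 × 0.75 = 0.5302 in.
R_nwl = 0.6 × 60 × 0.5302 × 9 = 171.8 kips (longitudinal, 2 welds).
R_nwt = 0.6 × 60 × 0.5302 × 9 = 171.8 kips (transverse, base value).
(i) R_nwl + R_nwt = 343.6 kips; (ii) 0.85 R_nwl + 1.5 R_nwt = 403.7 kips.
R_n = max = 403.7 kips [governs: (ii)]; R_n/Ω = 201.9 kips.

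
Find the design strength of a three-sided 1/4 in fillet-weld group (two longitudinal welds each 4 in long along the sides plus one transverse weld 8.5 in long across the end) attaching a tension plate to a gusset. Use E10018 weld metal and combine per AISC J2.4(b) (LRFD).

φR_n ≈ 155 kip

E100XX → F_EXX = 100 ksi.
t_e = 0.707 × 0.25 = 0.1767 in.
R_nwl = 0.6 × 100 × 0.1767 × 8 = 84.84 kip (longitudinal, 2 welds).
R_nwt = 0.6 × 100 × 0.1767 × 8.5 = 90.14 kip (transverse, base value).
(i) R_nwl + R_nwt = 175 kip; (ii) 0.85 R_nwl + 1.5 R_nwt = 207.3 kip.
R_n = max = 207.3 kip [governs: (ii)]; φR_n = 155.5 kip.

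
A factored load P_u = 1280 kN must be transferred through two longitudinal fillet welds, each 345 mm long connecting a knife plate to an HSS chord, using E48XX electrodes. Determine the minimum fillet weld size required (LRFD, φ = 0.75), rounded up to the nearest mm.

E48XX → F_EXX = 480 MPa.
Total weld length L = 690 mm.
Required throat t_e = P_u / (φ × 0.6 F_EXX × L) = 1280 / (0.75 × 0.6 × 480 × 690 × 10⁻³) = 8.588 mm.
Required leg w = t_e / 0.707 = 12.15 mm → use 13 mm.

w = 13 mm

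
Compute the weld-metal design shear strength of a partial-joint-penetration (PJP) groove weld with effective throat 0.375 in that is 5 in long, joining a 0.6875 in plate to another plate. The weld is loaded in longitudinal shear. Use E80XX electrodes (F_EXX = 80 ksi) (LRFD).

φR_n ≈ 67.5 kips

Effective throat (given) t_e = 0.375 in.
A_we = 0.375 × 5 = 1.875 in².
F_nw = 0.6 F_EXX = 48 ksi.
φR_n = 0.75 × 48 × 1.875 = 67.5 kips.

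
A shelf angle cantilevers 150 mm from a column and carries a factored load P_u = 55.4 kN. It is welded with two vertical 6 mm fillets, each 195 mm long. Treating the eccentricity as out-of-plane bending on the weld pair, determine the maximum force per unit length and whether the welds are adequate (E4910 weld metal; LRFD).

E49XX → F_EXX = 490 MPa.
L_w = 2 × 195 = 390 mm; section modulus (unit throat) S = 2 × L²/6 = 12680 mm².
Direct shear f_v = P/L_w = 55.4×10³/390 = 142.1 N/mm.
Moment M = P × e = 55.4×10³ × 150 = 8310000 N·mm; bending f_b = M/S = 655.6 N/mm.
f_max = √(f_v² + f_b²) = √(142.1² + 655.6²) = 670.8 N/mm.
φr_n = 0.75 × 0.6 × 490 × (0.707 × 6) = 935.4 N/mm → adequate.

f_max ≈ 671 N/mm; adequate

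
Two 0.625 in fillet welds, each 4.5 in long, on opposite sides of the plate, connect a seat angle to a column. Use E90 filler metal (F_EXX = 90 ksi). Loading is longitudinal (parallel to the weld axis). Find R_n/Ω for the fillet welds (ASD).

Effective throat t_e = 0.707 × 0.625 = 0.4419 in.
Total length L = 9 in; A_we = 0.4419 × 9 = 3.977 in².
F_nw = 0.6 F_EXX = 0.6 × 90 = 54 ksi.
R_n = 54 × 3.977 = 214.8 kip; R_n/Ω = 214.8/2.0 = 107.4 kip.

R_n/Ω ≈ 107 kip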